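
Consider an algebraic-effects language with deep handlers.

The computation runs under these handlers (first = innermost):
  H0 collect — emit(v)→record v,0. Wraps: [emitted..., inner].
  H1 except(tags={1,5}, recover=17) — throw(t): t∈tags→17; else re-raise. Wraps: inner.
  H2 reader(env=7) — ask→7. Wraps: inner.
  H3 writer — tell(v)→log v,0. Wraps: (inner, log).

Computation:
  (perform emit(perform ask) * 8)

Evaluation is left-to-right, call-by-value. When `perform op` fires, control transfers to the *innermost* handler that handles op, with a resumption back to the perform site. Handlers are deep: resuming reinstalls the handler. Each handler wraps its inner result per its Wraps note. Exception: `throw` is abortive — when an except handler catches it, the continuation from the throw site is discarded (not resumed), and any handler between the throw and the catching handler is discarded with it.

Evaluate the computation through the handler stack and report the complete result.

Working:
ask @ H2 ⇒ 7
emit(7) @ H0 ⇒ out+=7
H0 returns [7, 0]
H1 returns [7, 0]
H2 returns [7, 0]
H3 returns ([7, 0], ())
= ([7, 0], ())

Answer: ([7, 0], ())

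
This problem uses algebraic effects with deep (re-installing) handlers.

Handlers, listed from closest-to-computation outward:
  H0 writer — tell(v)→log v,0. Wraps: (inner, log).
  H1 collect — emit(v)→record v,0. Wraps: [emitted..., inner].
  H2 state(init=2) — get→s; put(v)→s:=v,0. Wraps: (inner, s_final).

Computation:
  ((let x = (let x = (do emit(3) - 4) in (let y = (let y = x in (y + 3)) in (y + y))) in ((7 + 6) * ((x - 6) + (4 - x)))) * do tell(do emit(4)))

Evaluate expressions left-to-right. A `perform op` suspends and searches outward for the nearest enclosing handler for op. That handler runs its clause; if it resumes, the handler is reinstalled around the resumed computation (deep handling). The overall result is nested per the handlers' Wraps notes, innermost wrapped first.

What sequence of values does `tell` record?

Answer: (0)

Working:
emit(3) @ H1 ⇒ out+=3
emit(4) @ H1 ⇒ out+=4
tell(0) @ H0 ⇒ log+=0
H0 returns (0, (0))
H1 returns [3, 4, (0, (0))]
H2 returns ([3, 4, (0, (0))], 2)
= ([3, 4, (0, (0))], 2)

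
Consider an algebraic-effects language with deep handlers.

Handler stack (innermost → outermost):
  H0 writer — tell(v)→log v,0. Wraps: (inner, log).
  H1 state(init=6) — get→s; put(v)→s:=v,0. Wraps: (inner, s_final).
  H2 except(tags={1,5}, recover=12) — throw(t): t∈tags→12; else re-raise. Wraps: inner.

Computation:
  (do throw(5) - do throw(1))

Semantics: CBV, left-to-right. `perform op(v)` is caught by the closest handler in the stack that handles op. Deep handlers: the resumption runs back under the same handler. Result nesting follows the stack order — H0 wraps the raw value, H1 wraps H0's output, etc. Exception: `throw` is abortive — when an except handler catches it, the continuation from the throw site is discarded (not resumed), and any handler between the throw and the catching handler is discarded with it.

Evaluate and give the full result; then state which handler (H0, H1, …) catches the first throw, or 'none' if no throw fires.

Answer: 12 ; first throw caught by: H2

Step-by-step:
throw(5) @ H2 caught ⇒ 12
= 12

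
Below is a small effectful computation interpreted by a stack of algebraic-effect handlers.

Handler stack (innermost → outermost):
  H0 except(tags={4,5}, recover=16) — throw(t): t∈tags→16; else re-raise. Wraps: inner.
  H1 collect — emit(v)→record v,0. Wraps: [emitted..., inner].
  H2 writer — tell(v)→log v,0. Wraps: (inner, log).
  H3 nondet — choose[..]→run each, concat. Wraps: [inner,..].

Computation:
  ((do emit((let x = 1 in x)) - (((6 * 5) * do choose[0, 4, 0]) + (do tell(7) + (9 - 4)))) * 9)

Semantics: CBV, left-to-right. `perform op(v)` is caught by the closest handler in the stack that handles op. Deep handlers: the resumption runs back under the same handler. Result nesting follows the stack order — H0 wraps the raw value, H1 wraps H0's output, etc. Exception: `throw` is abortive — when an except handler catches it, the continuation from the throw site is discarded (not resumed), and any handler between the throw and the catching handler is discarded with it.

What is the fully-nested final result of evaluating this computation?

Working:
emit(1) @ H1 ⇒ out+=1
choose[0, 4, 0] @ H3
  branch[0] choose=0:
    tell(7) @ H2 ⇒ log+=7
    H0 returns -45
    H1 returns [1, -45]
    H2 returns ([1, -45], (7))
    H3 returns [([1, -45], (7))]
  branch[1] choose=4:
    tell(7) @ H2 ⇒ log+=7
    H0 returns -1125
    H1 returns [1, -1125]
    H2 returns ([1, -1125], (7))
    H3 returns [([1, -1125], (7))]
  branch[2] choose=0:
    tell(7) @ H2 ⇒ log+=7
    H0 returns -45
    H1 returns [1, -45]
    H2 returns ([1, -45], (7))
    H3 returns [([1, -45], (7))]
= [([1, -45], (7)), ([1, -1125], (7)), ([1, -45], (7))]

Answer: [([1, -45], (7)), ([1, -1125], (7)), ([1, -45], (7))]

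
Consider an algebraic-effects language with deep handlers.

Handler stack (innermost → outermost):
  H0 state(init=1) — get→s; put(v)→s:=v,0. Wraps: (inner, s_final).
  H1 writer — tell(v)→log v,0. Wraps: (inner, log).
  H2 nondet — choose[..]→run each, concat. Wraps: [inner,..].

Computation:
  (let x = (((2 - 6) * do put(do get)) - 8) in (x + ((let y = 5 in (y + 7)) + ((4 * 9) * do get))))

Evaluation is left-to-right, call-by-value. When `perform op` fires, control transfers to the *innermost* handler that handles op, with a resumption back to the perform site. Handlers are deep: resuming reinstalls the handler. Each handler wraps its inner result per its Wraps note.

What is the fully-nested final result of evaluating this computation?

Answer: [((40, 1), ())]

Evaluation trace:
get @ H0 ⇒ 1
put(1) @ H0 ⇒ s:=1
get @ H0 ⇒ 1
H0 returns (40, 1)
H1 returns ((40, 1), ())
H2 returns [((40, 1), ())]
= [((40, 1), ())]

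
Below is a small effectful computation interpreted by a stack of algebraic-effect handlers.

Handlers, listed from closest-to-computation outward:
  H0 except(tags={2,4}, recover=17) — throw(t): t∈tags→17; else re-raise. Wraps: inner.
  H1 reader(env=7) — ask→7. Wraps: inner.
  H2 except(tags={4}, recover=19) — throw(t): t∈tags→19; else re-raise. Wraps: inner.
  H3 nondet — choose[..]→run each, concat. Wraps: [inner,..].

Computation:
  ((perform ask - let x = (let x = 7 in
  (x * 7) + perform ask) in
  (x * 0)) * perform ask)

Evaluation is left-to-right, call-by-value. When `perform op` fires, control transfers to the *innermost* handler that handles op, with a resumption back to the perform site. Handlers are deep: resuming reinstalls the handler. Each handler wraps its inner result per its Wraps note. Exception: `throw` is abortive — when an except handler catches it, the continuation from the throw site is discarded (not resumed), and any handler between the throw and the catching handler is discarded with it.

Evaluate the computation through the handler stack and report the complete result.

Working:
ask @ H1 ⇒ 7
ask @ H1 ⇒ 7
ask @ H1 ⇒ 7
H0 returns 49
H1 returns 49
H2 returns 49
H3 returns [49]
= [49]

Answer: [49]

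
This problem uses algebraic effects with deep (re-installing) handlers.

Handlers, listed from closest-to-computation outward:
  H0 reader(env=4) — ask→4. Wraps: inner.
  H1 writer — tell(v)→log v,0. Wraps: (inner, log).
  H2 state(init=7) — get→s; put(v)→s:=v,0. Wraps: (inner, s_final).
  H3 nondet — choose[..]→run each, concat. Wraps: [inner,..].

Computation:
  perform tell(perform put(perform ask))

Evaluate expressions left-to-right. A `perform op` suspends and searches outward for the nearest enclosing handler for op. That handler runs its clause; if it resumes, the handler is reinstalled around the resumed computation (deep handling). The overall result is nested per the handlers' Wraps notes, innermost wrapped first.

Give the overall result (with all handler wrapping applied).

Answer: [((0, (0)), 4)]

Working:
ask @ H0 ⇒ 4
put(4) @ H2 ⇒ s:=4
tell(0) @ H1 ⇒ log+=0
H0 returns 0
H1 returns (0, (0))
H2 returns ((0, (0)), 4)
H3 returns [((0, (0)), 4)]
= [((0, (0)), 4)]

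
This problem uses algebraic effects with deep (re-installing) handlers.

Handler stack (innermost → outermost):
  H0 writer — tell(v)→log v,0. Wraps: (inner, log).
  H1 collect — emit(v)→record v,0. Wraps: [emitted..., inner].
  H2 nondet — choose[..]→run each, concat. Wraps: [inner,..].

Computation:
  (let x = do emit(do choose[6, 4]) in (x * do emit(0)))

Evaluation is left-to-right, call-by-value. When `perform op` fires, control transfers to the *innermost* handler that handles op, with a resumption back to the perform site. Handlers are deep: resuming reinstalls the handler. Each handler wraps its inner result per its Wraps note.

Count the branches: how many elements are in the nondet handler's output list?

Step-by-step:
choose[6, 4] @ H2
  branch[0] choose=6:
    emit(6) @ H1 ⇒ out+=6
    emit(0) @ H1 ⇒ out+=0
    H0 returns (0, ())
    H1 returns [6, 0, (0, ())]
    H2 returns [[6, 0, (0, ())]]
  branch[1] choose=4:
    emit(4) @ H1 ⇒ out+=4
    emit(0) @ H1 ⇒ out+=0
    H0 returns (0, ())
    H1 returns [4, 0, (0, ())]
    H2 returns [[4, 0, (0, ())]]
= [[6, 0, (0, ())], [4, 0, (0, ())]]

Answer: 2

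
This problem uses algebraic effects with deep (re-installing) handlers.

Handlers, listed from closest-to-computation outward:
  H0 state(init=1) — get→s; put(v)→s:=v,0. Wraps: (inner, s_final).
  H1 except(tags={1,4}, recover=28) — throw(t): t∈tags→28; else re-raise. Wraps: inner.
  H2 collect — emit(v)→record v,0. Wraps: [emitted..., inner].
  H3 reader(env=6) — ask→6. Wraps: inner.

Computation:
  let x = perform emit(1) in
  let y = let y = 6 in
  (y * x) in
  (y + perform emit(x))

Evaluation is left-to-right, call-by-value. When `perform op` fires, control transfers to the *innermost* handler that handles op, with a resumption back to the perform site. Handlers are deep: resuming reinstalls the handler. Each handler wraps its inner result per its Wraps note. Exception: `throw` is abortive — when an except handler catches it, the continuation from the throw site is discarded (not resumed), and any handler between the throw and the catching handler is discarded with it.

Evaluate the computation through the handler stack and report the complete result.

Answer: [1, 0, (0, 1)]

Step-by-step:
emit(1) @ H2 ⇒ out+=1
emit(0) @ H2 ⇒ out+=0
H0 returns (0, 1)
H1 returns (0, 1)
H2 returns [1, 0, (0, 1)]
H3 returns [1, 0, (0, 1)]
= [1, 0, (0, 1)]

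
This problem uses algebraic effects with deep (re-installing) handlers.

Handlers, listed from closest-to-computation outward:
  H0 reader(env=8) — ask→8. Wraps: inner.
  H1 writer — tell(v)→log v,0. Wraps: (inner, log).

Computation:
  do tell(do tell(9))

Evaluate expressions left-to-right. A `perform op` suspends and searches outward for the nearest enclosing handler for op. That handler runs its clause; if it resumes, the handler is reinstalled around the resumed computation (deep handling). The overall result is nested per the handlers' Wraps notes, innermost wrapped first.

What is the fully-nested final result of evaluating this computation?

Evaluation trace:
tell(9) @ H1 ⇒ log+=9
tell(0) @ H1 ⇒ log+=0
H0 returns 0
H1 returns (0, (9, 0))
= (0, (9, 0))

Answer: (0, (9, 0))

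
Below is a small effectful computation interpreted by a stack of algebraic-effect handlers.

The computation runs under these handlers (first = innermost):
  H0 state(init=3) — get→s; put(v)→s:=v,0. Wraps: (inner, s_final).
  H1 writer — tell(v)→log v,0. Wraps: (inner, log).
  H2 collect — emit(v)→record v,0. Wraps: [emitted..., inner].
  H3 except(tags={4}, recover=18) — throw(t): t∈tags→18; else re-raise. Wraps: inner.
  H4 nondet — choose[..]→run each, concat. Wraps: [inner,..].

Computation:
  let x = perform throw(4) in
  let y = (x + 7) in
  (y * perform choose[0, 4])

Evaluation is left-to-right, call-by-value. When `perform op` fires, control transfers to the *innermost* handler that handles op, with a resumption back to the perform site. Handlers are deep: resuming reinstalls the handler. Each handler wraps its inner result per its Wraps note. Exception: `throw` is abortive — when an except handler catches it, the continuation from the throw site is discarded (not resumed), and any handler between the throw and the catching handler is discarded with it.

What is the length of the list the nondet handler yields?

Answer: 1

Working:
throw(4) @ H3 caught ⇒ 18
H4 returns [18]
= [18]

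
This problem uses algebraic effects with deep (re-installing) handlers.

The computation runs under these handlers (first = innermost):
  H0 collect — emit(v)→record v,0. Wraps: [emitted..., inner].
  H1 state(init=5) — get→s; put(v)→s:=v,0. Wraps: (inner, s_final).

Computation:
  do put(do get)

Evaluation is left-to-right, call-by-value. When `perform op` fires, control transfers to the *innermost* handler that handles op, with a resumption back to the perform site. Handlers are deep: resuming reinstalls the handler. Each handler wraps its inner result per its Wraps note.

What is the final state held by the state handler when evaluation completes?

Answer: 5

Working:
get @ H1 ⇒ 5
put(5) @ H1 ⇒ s:=5
H0 returns [0]
H1 returns ([0], 5)
= ([0], 5)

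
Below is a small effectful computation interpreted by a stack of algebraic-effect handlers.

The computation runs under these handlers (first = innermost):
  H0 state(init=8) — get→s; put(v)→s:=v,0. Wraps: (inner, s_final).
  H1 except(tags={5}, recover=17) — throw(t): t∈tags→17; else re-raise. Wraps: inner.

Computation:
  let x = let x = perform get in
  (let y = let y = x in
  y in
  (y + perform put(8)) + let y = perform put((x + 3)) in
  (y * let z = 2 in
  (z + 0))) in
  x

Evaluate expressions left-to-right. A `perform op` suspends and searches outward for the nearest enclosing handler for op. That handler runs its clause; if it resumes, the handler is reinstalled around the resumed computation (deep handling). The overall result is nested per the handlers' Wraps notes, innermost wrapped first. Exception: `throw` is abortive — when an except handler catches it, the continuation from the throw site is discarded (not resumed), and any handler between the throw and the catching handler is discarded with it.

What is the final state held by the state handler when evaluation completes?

Step-by-step:
get @ H0 ⇒ 8
put(8) @ H0 ⇒ s:=8
put(11) @ H0 ⇒ s:=11
H0 returns (8, 11)
H1 returns (8, 11)
= (8, 11)

Answer: 11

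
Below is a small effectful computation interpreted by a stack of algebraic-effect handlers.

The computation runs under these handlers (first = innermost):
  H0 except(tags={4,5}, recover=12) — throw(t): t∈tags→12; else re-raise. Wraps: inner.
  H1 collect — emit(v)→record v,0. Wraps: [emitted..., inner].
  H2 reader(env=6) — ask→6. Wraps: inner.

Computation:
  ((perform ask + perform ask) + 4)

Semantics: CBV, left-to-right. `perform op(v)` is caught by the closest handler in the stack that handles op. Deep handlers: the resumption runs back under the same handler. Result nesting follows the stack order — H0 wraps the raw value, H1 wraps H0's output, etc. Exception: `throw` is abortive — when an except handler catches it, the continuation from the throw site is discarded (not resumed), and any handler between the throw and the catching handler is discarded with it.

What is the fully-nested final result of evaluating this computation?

Working:
ask @ H2 ⇒ 6
ask @ H2 ⇒ 6
H0 returns 16
H1 returns [16]
H2 returns [16]
= [16]

Answer: [16]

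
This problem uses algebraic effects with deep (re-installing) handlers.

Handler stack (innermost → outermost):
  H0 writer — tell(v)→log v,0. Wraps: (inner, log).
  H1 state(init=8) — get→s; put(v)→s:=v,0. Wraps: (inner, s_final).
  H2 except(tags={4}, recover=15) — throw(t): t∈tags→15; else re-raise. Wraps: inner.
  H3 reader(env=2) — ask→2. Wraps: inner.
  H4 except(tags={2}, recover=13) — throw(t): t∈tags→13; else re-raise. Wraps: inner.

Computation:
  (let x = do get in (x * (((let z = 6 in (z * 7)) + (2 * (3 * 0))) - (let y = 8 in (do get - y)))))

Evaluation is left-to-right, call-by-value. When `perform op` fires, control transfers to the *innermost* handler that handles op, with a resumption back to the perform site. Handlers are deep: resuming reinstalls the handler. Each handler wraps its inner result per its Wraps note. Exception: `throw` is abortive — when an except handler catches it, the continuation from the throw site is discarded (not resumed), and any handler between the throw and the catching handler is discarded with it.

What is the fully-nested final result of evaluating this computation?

Answer: ((336, ()), 8)

Working:
get @ H1 ⇒ 8
get @ H1 ⇒ 8
H0 returns (336, ())
H1 returns ((336, ()), 8)
H2 returns ((336, ()), 8)
H3 returns ((336, ()), 8)
H4 returns ((336, ()), 8)
= ((336, ()), 8)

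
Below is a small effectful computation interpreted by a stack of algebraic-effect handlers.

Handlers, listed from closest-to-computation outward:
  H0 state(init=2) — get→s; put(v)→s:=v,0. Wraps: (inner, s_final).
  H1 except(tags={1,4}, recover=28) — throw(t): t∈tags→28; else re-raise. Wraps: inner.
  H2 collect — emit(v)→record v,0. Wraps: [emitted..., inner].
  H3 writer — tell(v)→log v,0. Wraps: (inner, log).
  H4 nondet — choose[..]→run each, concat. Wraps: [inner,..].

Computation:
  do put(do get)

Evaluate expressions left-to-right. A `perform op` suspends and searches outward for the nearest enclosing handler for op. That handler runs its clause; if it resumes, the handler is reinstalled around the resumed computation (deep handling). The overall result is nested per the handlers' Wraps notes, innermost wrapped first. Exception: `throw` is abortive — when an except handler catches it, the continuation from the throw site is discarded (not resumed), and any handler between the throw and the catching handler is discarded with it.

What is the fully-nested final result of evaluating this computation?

Evaluation trace:
get @ H0 ⇒ 2
put(2) @ H0 ⇒ s:=2
H0 returns (0, 2)
H1 returns (0, 2)
H2 returns [(0, 2)]
H3 returns ([(0, 2)], ())
H4 returns [([(0, 2)], ())]
= [([(0, 2)], ())]

Answer: [([(0, 2)], ())]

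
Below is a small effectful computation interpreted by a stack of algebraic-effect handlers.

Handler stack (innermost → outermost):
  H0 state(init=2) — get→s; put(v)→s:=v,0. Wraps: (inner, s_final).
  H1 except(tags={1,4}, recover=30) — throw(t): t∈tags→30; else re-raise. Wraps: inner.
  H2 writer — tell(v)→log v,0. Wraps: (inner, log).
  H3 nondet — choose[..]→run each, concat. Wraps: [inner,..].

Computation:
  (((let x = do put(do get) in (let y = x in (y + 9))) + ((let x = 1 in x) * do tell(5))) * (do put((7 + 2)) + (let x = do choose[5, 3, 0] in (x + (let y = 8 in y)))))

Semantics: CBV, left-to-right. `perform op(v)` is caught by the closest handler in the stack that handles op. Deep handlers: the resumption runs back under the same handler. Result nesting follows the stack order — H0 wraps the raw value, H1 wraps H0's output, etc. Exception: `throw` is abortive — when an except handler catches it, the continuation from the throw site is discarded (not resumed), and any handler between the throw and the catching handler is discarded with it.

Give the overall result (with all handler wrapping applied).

Evaluation trace:
get @ H0 ⇒ 2
put(2) @ H0 ⇒ s:=2
tell(5) @ H2 ⇒ log+=5
put(9) @ H0 ⇒ s:=9
choose[5, 3, 0] @ H3
  branch[0] choose=5:
    H0 returns (117, 9)
    H1 returns (117, 9)
    H2 returns ((117, 9), (5))
    H3 returns [((117, 9), (5))]
  branch[1] choose=3:
    H0 returns (99, 9)
    H1 returns (99, 9)
    H2 returns ((99, 9), (5))
    H3 returns [((99, 9), (5))]
  branch[2] choose=0:
    H0 returns (72, 9)
    H1 returns (72, 9)
    H2 returns ((72, 9), (5))
    H3 returns [((72, 9), (5))]
= [((117, 9), (5)), ((99, 9), (5)), ((72, 9), (5))]

Answer: [((117, 9), (5)), ((99, 9), (5)), ((72, 9), (5))]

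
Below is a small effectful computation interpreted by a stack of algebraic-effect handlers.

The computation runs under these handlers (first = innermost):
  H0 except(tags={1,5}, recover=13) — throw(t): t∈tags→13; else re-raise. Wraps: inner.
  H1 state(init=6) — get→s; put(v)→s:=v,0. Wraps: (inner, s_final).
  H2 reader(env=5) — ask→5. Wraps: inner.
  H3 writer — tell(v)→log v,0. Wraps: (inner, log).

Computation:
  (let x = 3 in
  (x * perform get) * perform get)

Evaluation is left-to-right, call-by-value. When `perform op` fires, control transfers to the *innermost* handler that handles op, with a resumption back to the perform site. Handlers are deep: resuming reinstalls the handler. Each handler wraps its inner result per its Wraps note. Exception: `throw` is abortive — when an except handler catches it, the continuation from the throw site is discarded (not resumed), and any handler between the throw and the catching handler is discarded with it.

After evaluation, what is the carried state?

Answer: 6

Step-by-step:
get @ H1 ⇒ 6
get @ H1 ⇒ 6
H0 returns 108
H1 returns (108, 6)
H2 returns (108, 6)
H3 returns ((108, 6), ())
= ((108, 6), ())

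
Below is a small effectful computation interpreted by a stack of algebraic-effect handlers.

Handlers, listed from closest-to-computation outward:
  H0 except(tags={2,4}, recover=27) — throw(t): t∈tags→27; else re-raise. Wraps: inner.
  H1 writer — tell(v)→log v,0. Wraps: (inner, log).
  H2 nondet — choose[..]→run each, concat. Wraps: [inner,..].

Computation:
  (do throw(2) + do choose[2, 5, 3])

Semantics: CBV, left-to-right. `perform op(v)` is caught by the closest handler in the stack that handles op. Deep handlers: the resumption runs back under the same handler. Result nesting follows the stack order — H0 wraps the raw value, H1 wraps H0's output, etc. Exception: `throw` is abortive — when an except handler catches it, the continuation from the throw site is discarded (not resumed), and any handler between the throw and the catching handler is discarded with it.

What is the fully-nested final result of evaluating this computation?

Working:
throw(2) @ H0 caught ⇒ 27
H1 returns (27, ())
H2 returns [(27, ())]
= [(27, ())]

Answer: [(27, ())]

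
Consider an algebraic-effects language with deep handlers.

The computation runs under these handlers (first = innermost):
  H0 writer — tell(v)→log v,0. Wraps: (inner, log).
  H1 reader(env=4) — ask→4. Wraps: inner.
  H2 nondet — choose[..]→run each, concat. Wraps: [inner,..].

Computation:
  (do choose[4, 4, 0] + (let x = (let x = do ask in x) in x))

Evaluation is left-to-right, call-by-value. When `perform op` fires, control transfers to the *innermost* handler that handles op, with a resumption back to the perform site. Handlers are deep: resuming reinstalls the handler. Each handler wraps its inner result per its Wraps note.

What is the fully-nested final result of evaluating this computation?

Answer: [(8, ()), (8, ()), (4, ())]

Evaluation trace:
choose[4, 4, 0] @ H2
  branch[0] choose=4:
    ask @ H1 ⇒ 4
    H0 returns (8, ())
    H1 returns (8, ())
    H2 returns [(8, ())]
  branch[1] choose=4:
    ask @ H1 ⇒ 4
    H0 returns (8, ())
    H1 returns (8, ())
    H2 returns [(8, ())]
  branch[2] choose=0:
    ask @ H1 ⇒ 4
    H0 returns (4, ())
    H1 returns (4, ())
    H2 returns [(4, ())]
= [(8, ()), (8, ()), (4, ())]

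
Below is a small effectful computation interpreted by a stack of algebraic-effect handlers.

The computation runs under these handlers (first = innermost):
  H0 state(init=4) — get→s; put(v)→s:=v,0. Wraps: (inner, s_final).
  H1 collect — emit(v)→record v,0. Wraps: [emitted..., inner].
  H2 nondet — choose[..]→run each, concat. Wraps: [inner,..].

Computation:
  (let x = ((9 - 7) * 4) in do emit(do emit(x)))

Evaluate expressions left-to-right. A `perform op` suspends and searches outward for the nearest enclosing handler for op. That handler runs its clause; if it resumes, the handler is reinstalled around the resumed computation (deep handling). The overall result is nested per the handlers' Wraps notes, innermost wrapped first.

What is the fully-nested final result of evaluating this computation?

Working:
emit(8) @ H1 ⇒ out+=8
emit(0) @ H1 ⇒ out+=0
H0 returns (0, 4)
H1 returns [8, 0, (0, 4)]
H2 returns [[8, 0, (0, 4)]]
= [[8, 0, (0, 4)]]

Answer: [[8, 0, (0, 4)]]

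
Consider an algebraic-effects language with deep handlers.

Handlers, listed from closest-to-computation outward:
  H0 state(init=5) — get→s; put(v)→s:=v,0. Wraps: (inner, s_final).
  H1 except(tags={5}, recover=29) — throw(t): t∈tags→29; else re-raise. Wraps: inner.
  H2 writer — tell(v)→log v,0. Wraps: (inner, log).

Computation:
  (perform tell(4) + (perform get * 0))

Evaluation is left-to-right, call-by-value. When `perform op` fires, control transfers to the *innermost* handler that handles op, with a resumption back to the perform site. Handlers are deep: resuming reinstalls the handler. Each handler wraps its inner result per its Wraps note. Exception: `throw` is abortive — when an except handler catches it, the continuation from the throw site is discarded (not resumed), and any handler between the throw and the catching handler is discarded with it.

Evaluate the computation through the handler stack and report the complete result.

Answer: ((0, 5), (4))

Step-by-step:
tell(4) @ H2 ⇒ log+=4
get @ H0 ⇒ 5
H0 returns (0, 5)
H1 returns (0, 5)
H2 returns ((0, 5), (4))
= ((0, 5), (4))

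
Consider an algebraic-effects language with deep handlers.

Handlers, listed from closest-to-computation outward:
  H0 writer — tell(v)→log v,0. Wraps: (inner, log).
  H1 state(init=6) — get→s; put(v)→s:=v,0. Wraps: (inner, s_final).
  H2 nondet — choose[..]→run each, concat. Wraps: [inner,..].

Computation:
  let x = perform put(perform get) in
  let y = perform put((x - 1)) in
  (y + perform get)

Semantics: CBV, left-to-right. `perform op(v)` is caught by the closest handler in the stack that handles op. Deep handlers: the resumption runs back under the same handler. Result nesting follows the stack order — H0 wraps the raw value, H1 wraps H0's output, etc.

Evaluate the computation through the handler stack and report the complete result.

Working:
get @ H1 ⇒ 6
put(6) @ H1 ⇒ s:=6
put(-1) @ H1 ⇒ s:=-1
get @ H1 ⇒ -1
H0 returns (-1, ())
H1 returns ((-1, ()), -1)
H2 returns [((-1, ()), -1)]
= [((-1, ()), -1)]

Answer: [((-1, ()), -1)]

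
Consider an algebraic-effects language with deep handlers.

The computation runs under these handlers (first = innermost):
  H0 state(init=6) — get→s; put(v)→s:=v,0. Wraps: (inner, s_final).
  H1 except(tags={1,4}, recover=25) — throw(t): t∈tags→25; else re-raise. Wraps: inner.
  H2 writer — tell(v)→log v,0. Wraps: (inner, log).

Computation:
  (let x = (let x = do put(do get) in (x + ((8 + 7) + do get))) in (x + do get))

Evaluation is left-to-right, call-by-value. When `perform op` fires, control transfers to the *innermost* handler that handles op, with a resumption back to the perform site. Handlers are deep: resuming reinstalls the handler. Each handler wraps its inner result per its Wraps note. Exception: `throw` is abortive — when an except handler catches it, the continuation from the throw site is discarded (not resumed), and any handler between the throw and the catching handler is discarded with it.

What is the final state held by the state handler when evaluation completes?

Answer: 6

Step-by-step:
get @ H0 ⇒ 6
put(6) @ H0 ⇒ s:=6
get @ H0 ⇒ 6
get @ H0 ⇒ 6
H0 returns (27, 6)
H1 returns (27, 6)
H2 returns ((27, 6), ())
= ((27, 6), ())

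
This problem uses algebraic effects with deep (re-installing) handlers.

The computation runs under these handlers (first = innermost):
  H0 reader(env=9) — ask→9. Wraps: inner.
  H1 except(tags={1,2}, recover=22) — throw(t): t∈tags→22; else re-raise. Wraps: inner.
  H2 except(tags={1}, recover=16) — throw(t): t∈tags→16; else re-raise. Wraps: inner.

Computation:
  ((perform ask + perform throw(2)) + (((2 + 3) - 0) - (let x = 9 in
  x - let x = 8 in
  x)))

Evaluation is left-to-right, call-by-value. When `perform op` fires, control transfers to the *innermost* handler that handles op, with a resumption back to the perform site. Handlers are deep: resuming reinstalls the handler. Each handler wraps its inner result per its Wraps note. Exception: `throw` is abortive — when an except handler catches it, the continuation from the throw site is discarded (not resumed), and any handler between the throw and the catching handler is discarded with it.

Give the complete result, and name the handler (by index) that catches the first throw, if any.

Answer: 22 ; first throw caught by: H1

Step-by-step:
ask @ H0 ⇒ 9
throw(2) @ H1 caught ⇒ 22
H2 returns 22
= 22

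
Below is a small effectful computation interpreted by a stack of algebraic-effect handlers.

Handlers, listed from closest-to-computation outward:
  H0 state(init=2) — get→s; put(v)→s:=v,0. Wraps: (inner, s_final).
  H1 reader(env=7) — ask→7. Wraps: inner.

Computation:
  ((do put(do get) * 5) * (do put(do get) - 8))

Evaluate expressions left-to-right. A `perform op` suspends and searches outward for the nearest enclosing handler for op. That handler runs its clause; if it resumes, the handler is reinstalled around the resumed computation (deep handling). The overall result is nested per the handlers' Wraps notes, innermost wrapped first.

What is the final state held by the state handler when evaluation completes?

Working:
get @ H0 ⇒ 2
put(2) @ H0 ⇒ s:=2
get @ H0 ⇒ 2
put(2) @ H0 ⇒ s:=2
H0 returns (0, 2)
H1 returns (0, 2)
= (0, 2)

Answer: 2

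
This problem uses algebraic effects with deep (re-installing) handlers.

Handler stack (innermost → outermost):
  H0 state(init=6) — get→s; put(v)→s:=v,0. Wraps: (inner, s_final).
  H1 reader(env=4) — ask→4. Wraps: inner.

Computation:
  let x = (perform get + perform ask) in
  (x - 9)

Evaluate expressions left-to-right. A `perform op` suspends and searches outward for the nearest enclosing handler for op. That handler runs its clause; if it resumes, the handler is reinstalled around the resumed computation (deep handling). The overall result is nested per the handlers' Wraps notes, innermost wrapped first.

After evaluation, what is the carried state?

Step-by-step:
get @ H0 ⇒ 6
ask @ H1 ⇒ 4
H0 returns (1, 6)
H1 returns (1, 6)
= (1, 6)

Answer: 6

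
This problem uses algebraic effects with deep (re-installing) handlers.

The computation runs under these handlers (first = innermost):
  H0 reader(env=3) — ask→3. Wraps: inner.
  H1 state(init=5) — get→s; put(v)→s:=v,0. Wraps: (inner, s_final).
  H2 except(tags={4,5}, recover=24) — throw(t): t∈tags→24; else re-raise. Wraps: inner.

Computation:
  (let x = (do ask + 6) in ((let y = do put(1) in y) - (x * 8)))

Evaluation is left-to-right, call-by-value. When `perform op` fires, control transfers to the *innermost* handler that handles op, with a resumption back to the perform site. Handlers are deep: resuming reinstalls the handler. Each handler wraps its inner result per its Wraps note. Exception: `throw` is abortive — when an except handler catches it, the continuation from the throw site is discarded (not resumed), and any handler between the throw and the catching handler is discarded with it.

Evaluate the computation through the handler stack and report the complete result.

Working:
ask @ H0 ⇒ 3
put(1) @ H1 ⇒ s:=1
H0 returns -72
H1 returns (-72, 1)
H2 returns (-72, 1)
= (-72, 1)

Answer: (-72, 1)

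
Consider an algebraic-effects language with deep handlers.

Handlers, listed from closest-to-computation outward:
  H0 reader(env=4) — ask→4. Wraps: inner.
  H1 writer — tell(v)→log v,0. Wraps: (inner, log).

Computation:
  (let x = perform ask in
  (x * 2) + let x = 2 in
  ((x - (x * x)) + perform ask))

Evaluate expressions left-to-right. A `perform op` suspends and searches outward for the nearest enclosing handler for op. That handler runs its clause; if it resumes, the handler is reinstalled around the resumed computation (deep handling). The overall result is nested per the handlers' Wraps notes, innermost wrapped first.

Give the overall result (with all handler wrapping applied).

Answer: (10, ())

Evaluation trace:
ask @ H0 ⇒ 4
ask @ H0 ⇒ 4
H0 returns 10
H1 returns (10, ())
= (10, ())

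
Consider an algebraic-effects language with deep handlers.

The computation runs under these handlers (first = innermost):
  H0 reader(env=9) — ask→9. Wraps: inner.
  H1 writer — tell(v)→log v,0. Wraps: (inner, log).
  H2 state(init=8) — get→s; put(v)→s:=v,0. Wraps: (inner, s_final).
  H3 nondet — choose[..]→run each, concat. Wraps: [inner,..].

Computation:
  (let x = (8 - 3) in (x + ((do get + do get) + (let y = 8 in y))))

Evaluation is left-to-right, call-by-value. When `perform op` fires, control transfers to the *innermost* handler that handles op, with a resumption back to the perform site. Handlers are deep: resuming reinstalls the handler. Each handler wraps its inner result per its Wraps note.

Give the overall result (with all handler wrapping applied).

Answer: [((29, ()), 8)]

Step-by-step:
get @ H2 ⇒ 8
get @ H2 ⇒ 8
H0 returns 29
H1 returns (29, ())
H2 returns ((29, ()), 8)
H3 returns [((29, ()), 8)]
= [((29, ()), 8)]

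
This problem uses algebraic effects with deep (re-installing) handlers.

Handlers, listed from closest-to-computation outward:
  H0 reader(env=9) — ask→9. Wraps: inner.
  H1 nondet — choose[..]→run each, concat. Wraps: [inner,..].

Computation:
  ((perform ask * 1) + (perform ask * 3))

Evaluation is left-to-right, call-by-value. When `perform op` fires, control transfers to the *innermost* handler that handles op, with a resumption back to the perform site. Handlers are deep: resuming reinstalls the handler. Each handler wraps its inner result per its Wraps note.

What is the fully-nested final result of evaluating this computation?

Working:
ask @ H0 ⇒ 9
ask @ H0 ⇒ 9
H0 returns 36
H1 returns [36]
= [36]

Answer: [36]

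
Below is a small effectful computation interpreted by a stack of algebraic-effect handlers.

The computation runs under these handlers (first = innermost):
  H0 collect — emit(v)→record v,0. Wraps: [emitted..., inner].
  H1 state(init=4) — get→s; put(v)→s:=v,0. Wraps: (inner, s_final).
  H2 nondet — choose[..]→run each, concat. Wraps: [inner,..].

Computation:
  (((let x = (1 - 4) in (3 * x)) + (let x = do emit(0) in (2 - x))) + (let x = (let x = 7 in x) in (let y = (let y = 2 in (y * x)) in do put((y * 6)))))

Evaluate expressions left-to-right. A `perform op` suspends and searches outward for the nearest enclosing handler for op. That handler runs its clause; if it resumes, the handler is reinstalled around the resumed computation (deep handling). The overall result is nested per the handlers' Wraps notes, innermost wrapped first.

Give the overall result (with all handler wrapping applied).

Answer: [([0, -7], 84)]

Working:
emit(0) @ H0 ⇒ out+=0
put(84) @ H1 ⇒ s:=84
H0 returns [0, -7]
H1 returns ([0, -7], 84)
H2 returns [([0, -7], 84)]
= [([0, -7], 84)]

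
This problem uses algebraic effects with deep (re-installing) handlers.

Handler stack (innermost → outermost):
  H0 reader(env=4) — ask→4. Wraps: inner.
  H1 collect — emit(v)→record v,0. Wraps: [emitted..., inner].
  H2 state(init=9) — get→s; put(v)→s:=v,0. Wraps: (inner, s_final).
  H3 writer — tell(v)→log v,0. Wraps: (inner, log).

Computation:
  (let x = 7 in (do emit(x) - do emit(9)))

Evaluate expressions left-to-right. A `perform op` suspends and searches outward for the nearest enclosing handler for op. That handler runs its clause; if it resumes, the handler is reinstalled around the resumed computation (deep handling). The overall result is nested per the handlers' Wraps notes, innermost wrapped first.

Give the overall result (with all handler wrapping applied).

Answer: (([7, 9, 0], 9), ())

Evaluation trace:
emit(7) @ H1 ⇒ out+=7
emit(9) @ H1 ⇒ out+=9
H0 returns 0
H1 returns [7, 9, 0]
H2 returns ([7, 9, 0], 9)
H3 returns (([7, 9, 0], 9), ())
= (([7, 9, 0], 9), ())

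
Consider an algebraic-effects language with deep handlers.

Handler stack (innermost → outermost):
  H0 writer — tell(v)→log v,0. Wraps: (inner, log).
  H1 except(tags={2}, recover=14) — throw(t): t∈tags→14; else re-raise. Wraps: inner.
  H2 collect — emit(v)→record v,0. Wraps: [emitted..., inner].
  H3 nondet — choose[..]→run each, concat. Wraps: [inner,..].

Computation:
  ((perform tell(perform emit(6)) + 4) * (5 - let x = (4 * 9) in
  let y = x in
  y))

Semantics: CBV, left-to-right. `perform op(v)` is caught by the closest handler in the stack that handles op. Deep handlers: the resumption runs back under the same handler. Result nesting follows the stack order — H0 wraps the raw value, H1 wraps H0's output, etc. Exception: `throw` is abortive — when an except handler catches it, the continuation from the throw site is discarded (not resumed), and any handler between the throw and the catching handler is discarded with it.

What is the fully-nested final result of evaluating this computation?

Step-by-step:
emit(6) @ H2 ⇒ out+=6
tell(0) @ H0 ⇒ log+=0
H0 returns (-124, (0))
H1 returns (-124, (0))
H2 returns [6, (-124, (0))]
H3 returns [[6, (-124, (0))]]
= [[6, (-124, (0))]]

Answer: [[6, (-124, (0))]]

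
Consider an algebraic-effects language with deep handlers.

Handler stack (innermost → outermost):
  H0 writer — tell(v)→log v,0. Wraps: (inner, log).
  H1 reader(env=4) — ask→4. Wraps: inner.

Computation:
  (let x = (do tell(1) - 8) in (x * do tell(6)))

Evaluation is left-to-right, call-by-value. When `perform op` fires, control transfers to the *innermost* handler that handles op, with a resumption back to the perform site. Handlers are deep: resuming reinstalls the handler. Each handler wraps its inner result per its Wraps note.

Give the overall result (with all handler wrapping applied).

Working:
tell(1) @ H0 ⇒ log+=1
tell(6) @ H0 ⇒ log+=6
H0 returns (0, (1, 6))
H1 returns (0, (1, 6))
= (0, (1, 6))

Answer: (0, (1, 6))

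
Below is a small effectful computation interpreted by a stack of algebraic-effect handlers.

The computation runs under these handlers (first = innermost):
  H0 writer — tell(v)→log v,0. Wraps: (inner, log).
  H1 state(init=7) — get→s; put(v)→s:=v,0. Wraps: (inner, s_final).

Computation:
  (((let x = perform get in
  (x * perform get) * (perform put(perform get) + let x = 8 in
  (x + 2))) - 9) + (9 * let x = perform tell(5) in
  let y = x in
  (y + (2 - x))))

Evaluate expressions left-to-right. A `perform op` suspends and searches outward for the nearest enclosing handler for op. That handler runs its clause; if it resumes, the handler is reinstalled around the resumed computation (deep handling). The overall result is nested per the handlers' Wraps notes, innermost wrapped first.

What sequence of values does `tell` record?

Working:
get @ H1 ⇒ 7
get @ H1 ⇒ 7
get @ H1 ⇒ 7
put(7) @ H1 ⇒ s:=7
tell(5) @ H0 ⇒ log+=5
H0 returns (499, (5))
H1 returns ((499, (5)), 7)
= ((499, (5)), 7)

Answer: (5)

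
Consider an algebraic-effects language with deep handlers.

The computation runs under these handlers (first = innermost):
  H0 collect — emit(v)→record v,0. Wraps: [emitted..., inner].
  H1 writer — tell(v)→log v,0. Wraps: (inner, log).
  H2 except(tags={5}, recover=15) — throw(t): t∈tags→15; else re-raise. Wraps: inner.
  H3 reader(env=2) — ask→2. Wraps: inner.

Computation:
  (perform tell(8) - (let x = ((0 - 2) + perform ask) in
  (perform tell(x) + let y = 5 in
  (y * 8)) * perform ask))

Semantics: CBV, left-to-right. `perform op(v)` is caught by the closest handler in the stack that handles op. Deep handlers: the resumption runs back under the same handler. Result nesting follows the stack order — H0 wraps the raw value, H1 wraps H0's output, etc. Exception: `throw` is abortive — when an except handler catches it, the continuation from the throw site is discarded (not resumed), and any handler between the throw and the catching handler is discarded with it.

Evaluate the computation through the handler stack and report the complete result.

Answer: ([-80], (8, 0))

Working:
tell(8) @ H1 ⇒ log+=8
ask @ H3 ⇒ 2
tell(0) @ H1 ⇒ log+=0
ask @ H3 ⇒ 2
H0 returns [-80]
H1 returns ([-80], (8, 0))
H2 returns ([-80], (8, 0))
H3 returns ([-80], (8, 0))
= ([-80], (8, 0))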